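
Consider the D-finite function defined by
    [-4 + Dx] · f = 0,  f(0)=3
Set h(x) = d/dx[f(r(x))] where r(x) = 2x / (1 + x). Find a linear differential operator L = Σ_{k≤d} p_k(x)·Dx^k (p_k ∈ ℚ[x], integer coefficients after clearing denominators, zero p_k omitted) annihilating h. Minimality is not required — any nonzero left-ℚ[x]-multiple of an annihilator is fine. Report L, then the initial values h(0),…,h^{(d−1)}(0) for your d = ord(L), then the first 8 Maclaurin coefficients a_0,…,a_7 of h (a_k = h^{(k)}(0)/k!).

f: a_k = 3, 12, 24, 32, 32, 128/5, 256/15, 1024/105, …
L₀ from L_f via x↦r, Dx↦r'^{-1}Dx.
h=h₀': d/dx-closure on L₀ ⇒ L.
L = (6 - 2·x) + (-1 - 2·x - x^2)·Dx  (order 1).
h: a_k = 24, 144, 264, 32, -264, 368/5, 3224/15, -9024/35, …
ICs: h(0) = 24.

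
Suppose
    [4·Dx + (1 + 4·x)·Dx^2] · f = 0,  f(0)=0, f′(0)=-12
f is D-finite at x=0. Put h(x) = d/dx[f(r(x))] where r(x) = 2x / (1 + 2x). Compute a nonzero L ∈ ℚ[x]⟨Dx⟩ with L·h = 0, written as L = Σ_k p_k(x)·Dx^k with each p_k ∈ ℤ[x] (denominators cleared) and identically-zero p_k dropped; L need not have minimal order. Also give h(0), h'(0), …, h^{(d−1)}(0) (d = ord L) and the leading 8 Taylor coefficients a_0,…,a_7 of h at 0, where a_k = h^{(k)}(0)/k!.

f: a_k = 0, -12, 24, -64, 192, -3072/5, 2048, -49152/7, …
f∘r: x↦r, Dx↦Dx/r' in L_f ⇒ L₀.
h=h₀': d/dx-closure on L₀ ⇒ L.
L = (12 + 40·x) + (1 + 12·x + 20·x^2)·Dx  (order 1).
h: a_k = -24, 288, -2976, 29952, -299904, 2999808, -29999616, 299999232, …
ICs: h(0) = -24.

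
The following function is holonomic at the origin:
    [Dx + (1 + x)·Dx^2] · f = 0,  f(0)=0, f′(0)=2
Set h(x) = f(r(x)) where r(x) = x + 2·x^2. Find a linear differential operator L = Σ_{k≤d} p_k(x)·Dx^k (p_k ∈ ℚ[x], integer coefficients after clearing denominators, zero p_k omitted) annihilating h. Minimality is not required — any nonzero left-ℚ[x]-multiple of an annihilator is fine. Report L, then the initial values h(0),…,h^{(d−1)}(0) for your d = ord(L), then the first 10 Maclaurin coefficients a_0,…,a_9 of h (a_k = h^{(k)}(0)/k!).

L = (-3 + 4·x + 8·x^2)·Dx + (1 + 5·x + 6·x^2 + 8·x^3)·Dx^2  (order 2).
h: a_k = 0, 2, 3, -10/3, -1/2, 22/5, -3, -26/7, 31/4, -10/9, …
ICs: h(0) = 0, h′(0) = 2.

f: a_k = 0, 2, -1, 2/3, -1/2, 2/5, -1/3, 2/7, -1/4, 2/9, …
f∘r: x↦r, Dx↦Dx/r' in L_f ⇒ L₀.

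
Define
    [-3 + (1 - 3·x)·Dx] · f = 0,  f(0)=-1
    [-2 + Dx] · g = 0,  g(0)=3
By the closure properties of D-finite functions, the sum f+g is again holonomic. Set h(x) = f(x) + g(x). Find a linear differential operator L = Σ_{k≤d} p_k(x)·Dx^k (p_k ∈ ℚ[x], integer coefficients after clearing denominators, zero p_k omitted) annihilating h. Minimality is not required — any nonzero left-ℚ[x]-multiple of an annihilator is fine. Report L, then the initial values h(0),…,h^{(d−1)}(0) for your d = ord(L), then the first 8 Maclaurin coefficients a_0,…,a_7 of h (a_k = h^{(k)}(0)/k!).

L = (-24 - 36·x) + (14 + 24·x - 36·x^2)·Dx + (-1 - 3·x + 18·x^2)·Dx^2  (order 2).
h: a_k = 2, 3, -3, -23, -79, -1211/5, -10931/15, -229627/105, …
ICs: h(0) = 2, h′(0) = 3.

f: a_k = -1, -3, -9, -27, -81, -243, -729, -2187, …
g: a_k = 3, 6, 6, 4, 2, 4/5, 4/15, 8/105, …
Weyl lclm of L_f,L_g ⇒ L₀ (ord ≤ 2).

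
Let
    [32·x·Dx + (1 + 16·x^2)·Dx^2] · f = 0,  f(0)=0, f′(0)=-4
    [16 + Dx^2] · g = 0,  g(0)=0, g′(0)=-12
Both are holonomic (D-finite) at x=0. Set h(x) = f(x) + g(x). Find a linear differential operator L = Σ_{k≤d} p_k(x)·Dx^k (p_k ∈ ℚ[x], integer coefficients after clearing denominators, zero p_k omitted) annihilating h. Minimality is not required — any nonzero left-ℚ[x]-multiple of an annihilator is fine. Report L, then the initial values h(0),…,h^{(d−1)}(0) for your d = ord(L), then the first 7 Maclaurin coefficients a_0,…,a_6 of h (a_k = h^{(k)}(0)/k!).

f: a_k = 0, -4, 0, 64/3, 0, -1024/5, 0, …
g: a_k = 0, -12, 0, 32, 0, -128/5, 0, …
f+g: L₀ = lclm(L_f,L_g), ord ≤ 2+2.
L = (-5632·x + 114688·x^3 + 131072·x^5)·Dx + (-16 + 1792·x^2 + 36864·x^4 + 65536·x^6)·Dx^2 + (-352·x + 7168·x^3 + 8192·x^5)·Dx^3 + (-1 + 112·x^2 + 2304·x^4 + 4096·x^6)·Dx^4  (order 4).
h: a_k = 0, -16, 0, 160/3, 0, -1152/5, 0, …
ICs: h(0) = 0, h′(0) = -16, h′′(0) = 0, h′′′(0) = 320.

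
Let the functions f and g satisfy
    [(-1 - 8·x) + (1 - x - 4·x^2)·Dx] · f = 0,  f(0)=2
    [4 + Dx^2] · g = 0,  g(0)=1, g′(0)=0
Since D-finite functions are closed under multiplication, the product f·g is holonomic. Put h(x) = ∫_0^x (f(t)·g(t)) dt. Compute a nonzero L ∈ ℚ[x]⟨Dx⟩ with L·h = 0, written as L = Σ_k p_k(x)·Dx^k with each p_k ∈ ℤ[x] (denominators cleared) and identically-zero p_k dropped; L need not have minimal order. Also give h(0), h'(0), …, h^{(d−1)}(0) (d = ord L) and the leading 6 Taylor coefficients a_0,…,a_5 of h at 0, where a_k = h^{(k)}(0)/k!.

f: a_k = 2, 2, 10, 18, 58, 130, …
g: a_k = 1, 0, -2, 0, 2/3, 0, …
Product ⇒ symmetric product L₀, ord ≤ 2.
∫: right-multiply L₀ by Dx.
L = (4 + 4·x + 16·x^2)·Dx + (2 + 16·x)·Dx^2 + (-1 + x + 4·x^2)·Dx^3  (order 3).
h: a_k = 0, 2, 1, 2, 7/2, 118/15, …
ICs: h(0) = 0, h′(0) = 2, h′′(0) = 2.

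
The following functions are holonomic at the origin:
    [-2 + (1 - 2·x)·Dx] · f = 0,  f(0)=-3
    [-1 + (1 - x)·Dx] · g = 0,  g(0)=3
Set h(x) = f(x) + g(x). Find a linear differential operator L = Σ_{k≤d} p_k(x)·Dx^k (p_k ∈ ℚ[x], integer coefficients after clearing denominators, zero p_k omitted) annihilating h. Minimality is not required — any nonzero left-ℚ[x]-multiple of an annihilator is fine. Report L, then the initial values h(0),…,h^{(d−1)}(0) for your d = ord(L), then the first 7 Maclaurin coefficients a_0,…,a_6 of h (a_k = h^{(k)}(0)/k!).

L = -4 + (6 - 8·x)·Dx + (-1 + 3·x - 2·x^2)·Dx^2  (order 2).
h: a_k = 0, -3, -9, -21, -45, -93, -189, …
ICs: h(0) = 0, h′(0) = -3.

f: a_k = -3, -6, -12, -24, -48, -96, -192, …
g: a_k = 3, 3, 3, 3, 3, 3, 3, …
Sum ⇒ L₀ = lclm(L_f,L_g) in ℚ(x)⟨Dx⟩.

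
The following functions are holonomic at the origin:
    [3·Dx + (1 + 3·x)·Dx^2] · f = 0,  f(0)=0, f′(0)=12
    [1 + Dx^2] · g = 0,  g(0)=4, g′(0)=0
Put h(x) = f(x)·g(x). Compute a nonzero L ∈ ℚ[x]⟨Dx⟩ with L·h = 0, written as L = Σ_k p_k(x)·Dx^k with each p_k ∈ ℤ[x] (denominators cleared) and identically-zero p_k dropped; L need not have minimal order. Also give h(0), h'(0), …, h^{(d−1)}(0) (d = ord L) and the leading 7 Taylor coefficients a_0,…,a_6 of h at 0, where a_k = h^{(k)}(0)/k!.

L = (-203 - 222·x - 189·x^2 + 432·x^3 + 324·x^4) + (-84 - 108·x + 648·x^2 + 648·x^3)·Dx + (-208 - 228·x - 54·x^2 + 864·x^3 + 648·x^4)·Dx^2 + (-84 - 108·x + 648·x^2 + 648·x^3)·Dx^3 + (-5 - 6·x + 135·x^2 + 432·x^3 + 324·x^4)·Dx^4  (order 4).
h: a_k = 0, 48, -72, 120, -288, 3538/5, -1785, …
ICs: h(0) = 0, h′(0) = 48, h′′(0) = -144, h′′′(0) = 720.

f: a_k = 0, 12, -18, 36, -81, 972/5, -486, …
g: a_k = 4, 0, -2, 0, 1/6, 0, -1/180, …
L₀ := L_f ⊗_s L_g (sym. prod.), ord ≤ 4.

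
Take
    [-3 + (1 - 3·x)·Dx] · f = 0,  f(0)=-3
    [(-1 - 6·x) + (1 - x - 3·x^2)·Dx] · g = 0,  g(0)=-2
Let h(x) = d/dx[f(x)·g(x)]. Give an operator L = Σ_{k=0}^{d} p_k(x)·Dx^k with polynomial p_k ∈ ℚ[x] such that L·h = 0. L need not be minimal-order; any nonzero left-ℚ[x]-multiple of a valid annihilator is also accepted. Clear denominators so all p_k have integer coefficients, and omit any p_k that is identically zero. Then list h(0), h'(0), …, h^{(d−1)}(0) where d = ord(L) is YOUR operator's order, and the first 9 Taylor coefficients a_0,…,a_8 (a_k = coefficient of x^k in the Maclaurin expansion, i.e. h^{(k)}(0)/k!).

f: a_k = -3, -9, -27, -81, -243, -729, -2187, -6561, -19683, …
g: a_k = -2, -2, -8, -14, -38, -80, -194, -434, -1016, …
Product ⇒ symmetric product L₀, ord ≤ 1.
h₀' ⇒ L via d/dx closure of L₀.
L = (32 - 54·x - 216·x^2 + 972·x^4) + (-4 + 16·x + 27·x^2 - 144·x^3 + 243·x^5)·Dx  (order 1).
h: a_k = 24, 192, 990, 4416, 17760, 67428, 245112, 864768, 2981178, …
ICs: h(0) = 24.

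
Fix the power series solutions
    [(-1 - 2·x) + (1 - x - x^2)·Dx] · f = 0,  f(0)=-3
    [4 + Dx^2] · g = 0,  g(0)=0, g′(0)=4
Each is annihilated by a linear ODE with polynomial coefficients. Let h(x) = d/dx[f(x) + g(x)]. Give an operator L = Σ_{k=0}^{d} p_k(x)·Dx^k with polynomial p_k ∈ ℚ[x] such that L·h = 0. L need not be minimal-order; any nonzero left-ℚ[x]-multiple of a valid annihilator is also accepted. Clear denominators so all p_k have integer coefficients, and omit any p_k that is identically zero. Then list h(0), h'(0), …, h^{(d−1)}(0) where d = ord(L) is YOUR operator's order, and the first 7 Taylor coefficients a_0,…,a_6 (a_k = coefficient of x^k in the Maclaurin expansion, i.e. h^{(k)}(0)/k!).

f: a_k = -3, -3, -6, -9, -15, -24, -39, …
g: a_k = 0, 4, 0, -8/3, 0, 8/15, 0, …
h₀=f+g: left-lcm gives L₀, ord ≤ 3.
h₀' ⇒ L via d/dx closure of L₀.
L = (272 + 704·x + 880·x^2 + 400·x^3 + 320·x^4 + 144·x^5 + 48·x^6) + (-44 - 52·x + 108·x^2 + 80·x^3 + 40·x^4 + 72·x^5 + 56·x^6 + 16·x^7)·Dx + (68 + 176·x + 220·x^2 + 100·x^3 + 80·x^4 + 36·x^5 + 12·x^6)·Dx^2 + (-11 - 13·x + 27·x^2 + 20·x^3 + 10·x^4 + 18·x^5 + 14·x^6 + 4·x^7)·Dx^3  (order 3).
h: a_k = 1, -12, -35, -60, -352/3, -234, -19861/45, …
ICs: h(0) = 1, h′(0) = -12, h′′(0) = -70.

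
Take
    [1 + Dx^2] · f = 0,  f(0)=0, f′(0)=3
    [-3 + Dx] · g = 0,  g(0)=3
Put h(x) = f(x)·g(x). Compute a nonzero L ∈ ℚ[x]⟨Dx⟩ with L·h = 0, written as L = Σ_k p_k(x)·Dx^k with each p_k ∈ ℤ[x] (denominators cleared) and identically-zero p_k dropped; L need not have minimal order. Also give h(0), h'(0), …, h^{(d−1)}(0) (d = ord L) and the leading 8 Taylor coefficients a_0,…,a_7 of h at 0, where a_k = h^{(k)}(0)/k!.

f: a_k = 0, 3, 0, -1/2, 0, 1/40, 0, -1/1680, …
g: a_k = 3, 9, 27/2, 27/2, 81/8, 243/40, 243/80, 729/560, …
f·g: L₀ = L_f ⊗_s L_g, ord ≤ 2·1.
L = 10 - 6·Dx + Dx^2  (order 2).
h: a_k = 0, 9, 27, 39, 36, 237/10, 117/10, 307/70, …
ICs: h(0) = 0, h′(0) = 9.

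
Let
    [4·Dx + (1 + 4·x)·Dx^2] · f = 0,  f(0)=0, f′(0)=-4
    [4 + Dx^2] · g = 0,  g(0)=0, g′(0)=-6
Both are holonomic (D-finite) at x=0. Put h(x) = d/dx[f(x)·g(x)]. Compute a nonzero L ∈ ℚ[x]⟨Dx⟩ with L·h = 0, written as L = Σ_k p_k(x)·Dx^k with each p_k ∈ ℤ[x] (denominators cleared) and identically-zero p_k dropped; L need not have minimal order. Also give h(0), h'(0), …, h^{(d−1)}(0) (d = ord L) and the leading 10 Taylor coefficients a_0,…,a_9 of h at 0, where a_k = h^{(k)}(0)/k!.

L = (-832 - 992·x - 5568·x^2 - 12288·x^3 - 2048·x^4 + 24576·x^5 + 16384·x^6) + (-264 - 1568·x - 2560·x^2 + 10240·x^4 + 8192·x^5)·Dx + (-220 - 368·x - 1760·x^2 - 3072·x^3 + 2048·x^4 + 12288·x^5 + 8192·x^6)·Dx^2 + (-66 - 392·x - 640·x^2 + 2560·x^4 + 2048·x^5)·Dx^3 + (-3 - 30·x - 92·x^2 + 640·x^4 + 1536·x^5 + 1024·x^6)·Dx^4  (order 4).
h: a_k = 0, 48, -144, 448, -1760, 6880, -134624/5, 11122432/105, -14638656/35, 1564566688/945, …
ICs: h(0) = 0, h′(0) = 48, h′′(0) = -288, h′′′(0) = 2688.

f: a_k = 0, -4, 8, -64/3, 64, -1024/5, 2048/3, -16384/7, 8192, -262144/9, …
g: a_k = 0, -6, 0, 4, 0, -4/5, 0, 8/105, 0, -4/945, …
f·g: L₀ = L_f ⊗_s L_g, ord ≤ 2·2.
h=h₀': d/dx-closure on L₀ ⇒ L.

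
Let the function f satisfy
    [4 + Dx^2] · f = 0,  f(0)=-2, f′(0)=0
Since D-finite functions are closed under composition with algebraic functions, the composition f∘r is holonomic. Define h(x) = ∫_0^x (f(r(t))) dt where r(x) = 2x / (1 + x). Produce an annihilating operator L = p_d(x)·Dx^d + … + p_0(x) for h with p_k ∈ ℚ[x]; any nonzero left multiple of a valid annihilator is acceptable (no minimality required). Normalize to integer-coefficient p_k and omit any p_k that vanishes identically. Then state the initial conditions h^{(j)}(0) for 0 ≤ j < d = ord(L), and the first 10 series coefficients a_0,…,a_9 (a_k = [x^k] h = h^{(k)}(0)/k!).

f: a_k = -2, 0, 4, 0, -4/3, 0, 8/45, 0, -4/315, 0, …
f∘r: x↦r, Dx↦Dx/r' in L_f ⇒ L₀.
h=∫h₀ ⇒ L = L₀·Dx.
L = 16·Dx + (2 + 6·x + 6·x^2 + 2·x^3)·Dx^2 + (1 + 4·x + 6·x^2 + 4·x^3 + x^4)·Dx^3  (order 3).
h: a_k = 0, -2, 0, 16/3, -8, 16/3, 32/9, -784/45, 164/5, -25136/567, …
ICs: h(0) = 0, h′(0) = -2, h′′(0) = 0.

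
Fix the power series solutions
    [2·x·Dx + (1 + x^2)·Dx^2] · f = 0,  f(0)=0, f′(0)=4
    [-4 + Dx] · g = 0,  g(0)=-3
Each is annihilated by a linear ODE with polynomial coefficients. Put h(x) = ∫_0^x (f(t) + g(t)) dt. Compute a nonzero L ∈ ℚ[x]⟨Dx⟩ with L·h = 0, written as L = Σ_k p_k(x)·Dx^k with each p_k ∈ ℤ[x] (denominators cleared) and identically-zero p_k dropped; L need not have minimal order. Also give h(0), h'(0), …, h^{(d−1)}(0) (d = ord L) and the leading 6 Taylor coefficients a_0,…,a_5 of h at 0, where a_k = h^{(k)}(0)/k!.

L = (4 - 16·x - 12·x^2 - 16·x^3)·Dx^2 + (-9 - 13·x^2 - 8·x^4)·Dx^3 + (2 + x + 4·x^2 + x^3 + 2·x^4)·Dx^4  (order 4).
h: a_k = 0, -3, -4, -8, -25/3, -32/5, …
ICs: h(0) = 0, h′(0) = -3, h′′(0) = -8, h′′′(0) = -48.

f: a_k = 0, 4, 0, -4/3, 0, 4/5, …
g: a_k = -3, -12, -24, -32, -32, -128/5, …
Sum ⇒ L₀ = lclm(L_f,L_g) in ℚ(x)⟨Dx⟩.
h=∫h₀ ⇒ L = L₀·Dx.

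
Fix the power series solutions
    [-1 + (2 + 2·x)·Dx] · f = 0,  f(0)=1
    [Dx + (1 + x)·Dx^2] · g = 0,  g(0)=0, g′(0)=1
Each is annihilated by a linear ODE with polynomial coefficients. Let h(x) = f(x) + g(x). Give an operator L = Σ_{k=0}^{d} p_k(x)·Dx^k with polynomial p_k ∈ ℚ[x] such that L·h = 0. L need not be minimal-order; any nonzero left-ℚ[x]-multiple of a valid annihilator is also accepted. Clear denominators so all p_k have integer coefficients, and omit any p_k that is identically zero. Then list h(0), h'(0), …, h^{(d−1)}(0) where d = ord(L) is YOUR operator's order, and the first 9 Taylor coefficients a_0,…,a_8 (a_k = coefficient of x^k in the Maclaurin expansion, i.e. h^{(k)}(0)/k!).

L = Dx + (5 + 5·x)·Dx^2 + (2 + 4·x + 2·x^2)·Dx^3  (order 3).
h: a_k = 1, 3/2, -5/8, 19/48, -37/128, 291/1280, -575/3072, 2279/14336, -4525/32768, …
ICs: h(0) = 1, h′(0) = 3/2, h′′(0) = -5/4.

f: a_k = 1, 1/2, -1/8, 1/16, -5/128, 7/256, -21/1024, 33/2048, -429/32768, …
g: a_k = 0, 1, -1/2, 1/3, -1/4, 1/5, -1/6, 1/7, -1/8, …
Weyl lclm of L_f,L_g ⇒ L₀ (ord ≤ 3).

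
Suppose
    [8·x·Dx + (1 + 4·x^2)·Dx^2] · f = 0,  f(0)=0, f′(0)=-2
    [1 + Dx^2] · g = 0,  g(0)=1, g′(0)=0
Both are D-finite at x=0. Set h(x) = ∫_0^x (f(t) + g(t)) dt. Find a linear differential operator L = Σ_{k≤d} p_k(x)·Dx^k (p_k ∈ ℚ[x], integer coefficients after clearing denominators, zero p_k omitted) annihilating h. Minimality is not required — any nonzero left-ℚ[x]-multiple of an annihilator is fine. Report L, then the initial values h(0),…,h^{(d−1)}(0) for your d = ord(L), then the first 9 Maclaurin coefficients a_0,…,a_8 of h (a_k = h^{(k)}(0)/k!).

f: a_k = 0, -2, 0, 8/3, 0, -32/5, 0, 128/7, 0, …
g: a_k = 1, 0, -1/2, 0, 1/24, 0, -1/720, 0, 1/40320, …
h₀=f+g: left-lcm gives L₀, ord ≤ 4.
∫: right-multiply L₀ by Dx.
L = (-376·x + 1600·x^3 + 128·x^5)·Dx^2 + (-7 + 76·x^2 + 432·x^4 + 64·x^6)·Dx^3 + (-376·x + 1600·x^3 + 128·x^5)·Dx^4 + (-7 + 76·x^2 + 432·x^4 + 64·x^6)·Dx^5  (order 5).
h: a_k = 0, 1, -1, -1/6, 2/3, 1/120, -16/15, -1/5040, 16/7, …
ICs: h(0) = 0, h′(0) = 1, h′′(0) = -2, h′′′(0) = -1, h′′′′(0) = 16.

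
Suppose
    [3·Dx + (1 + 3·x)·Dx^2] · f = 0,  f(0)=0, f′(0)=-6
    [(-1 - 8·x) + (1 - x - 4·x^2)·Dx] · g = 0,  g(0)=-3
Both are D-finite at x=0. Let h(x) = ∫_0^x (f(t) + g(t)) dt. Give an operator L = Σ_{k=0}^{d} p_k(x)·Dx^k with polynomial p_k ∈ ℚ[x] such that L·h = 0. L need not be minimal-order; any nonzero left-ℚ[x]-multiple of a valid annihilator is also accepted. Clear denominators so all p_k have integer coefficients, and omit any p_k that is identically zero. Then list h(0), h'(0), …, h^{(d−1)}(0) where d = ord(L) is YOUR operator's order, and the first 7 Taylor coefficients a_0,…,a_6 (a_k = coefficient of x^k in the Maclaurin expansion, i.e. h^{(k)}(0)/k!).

f: a_k = 0, -6, 9, -18, 81/2, -486/5, 243, …
g: a_k = -3, -3, -15, -27, -87, -195, -543, …
L₀ := lclm(L_f,L_g); ord L₀ ≤ 2+1.
Integrate: L := L₀·Dx.
L = (-342 - 2178·x - 6624·x^2 - 6336·x^3 - 6912·x^4)·Dx^2 + (-36 - 696·x - 4356·x^2 - 10176·x^3 - 12960·x^4 - 11520·x^5)·Dx^3 + (13 + 101·x + 191·x^2 - 225·x^3 - 1440·x^4 - 2928·x^5 - 2304·x^6)·Dx^4  (order 4).
h: a_k = 0, -3, -9/2, -2, -45/4, -93/10, -487/10, …
ICs: h(0) = 0, h′(0) = -3, h′′(0) = -9, h′′′(0) = -12.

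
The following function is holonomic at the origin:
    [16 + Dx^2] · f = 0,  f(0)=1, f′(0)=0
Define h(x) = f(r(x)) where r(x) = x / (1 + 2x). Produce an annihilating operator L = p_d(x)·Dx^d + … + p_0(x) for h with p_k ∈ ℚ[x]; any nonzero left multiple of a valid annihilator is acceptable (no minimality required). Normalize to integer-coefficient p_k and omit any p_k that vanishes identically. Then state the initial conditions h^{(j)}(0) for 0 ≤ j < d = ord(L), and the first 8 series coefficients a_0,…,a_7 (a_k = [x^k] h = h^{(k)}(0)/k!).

f: a_k = 1, 0, -8, 0, 32/3, 0, -256/45, 0, …
L₀ from L_f via x↦r, Dx↦r'^{-1}Dx.
L = 16 + (4 + 24·x + 48·x^2 + 32·x^3)·Dx + (1 + 8·x + 24·x^2 + 32·x^3 + 16·x^4)·Dx^2  (order 2).
h: a_k = 1, 0, -8, 32, -256/3, 512/3, -9856/45, -512/5, …
ICs: h(0) = 1, h′(0) = 0.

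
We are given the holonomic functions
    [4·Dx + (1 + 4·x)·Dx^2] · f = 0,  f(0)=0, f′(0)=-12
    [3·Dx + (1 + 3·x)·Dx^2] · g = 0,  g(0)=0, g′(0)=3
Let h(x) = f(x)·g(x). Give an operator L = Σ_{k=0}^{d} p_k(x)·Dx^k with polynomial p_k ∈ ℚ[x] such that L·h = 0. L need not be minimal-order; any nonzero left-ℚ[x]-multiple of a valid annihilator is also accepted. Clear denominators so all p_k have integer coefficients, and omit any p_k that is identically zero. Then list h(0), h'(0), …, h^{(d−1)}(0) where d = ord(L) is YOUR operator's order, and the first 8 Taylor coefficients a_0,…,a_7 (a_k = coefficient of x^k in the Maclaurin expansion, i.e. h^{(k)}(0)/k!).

L = (600 + 4032·x + 6912·x^2)·Dx + (854 + 8808·x + 30240·x^2 + 34560·x^3)·Dx^2 + (172 + 2380·x + 12312·x^2 + 28224·x^3 + 24192·x^4)·Dx^3 + (7 + 122·x + 847·x^2 + 2928·x^3 + 5040·x^4 + 3456·x^5)·Dx^4  (order 4).
h: a_k = 0, 0, -36, 126, -408, 1323, -21762/5, 72786/5, …
ICs: h(0) = 0, h′(0) = 0, h′′(0) = -72, h′′′(0) = 756.

f: a_k = 0, -12, 24, -64, 192, -3072/5, 2048, -49152/7, …
g: a_k = 0, 3, -9/2, 9, -81/4, 243/5, -243/2, 2187/7, …
Sym-product of L_f,L_g gives L₀ (≤ ord 4).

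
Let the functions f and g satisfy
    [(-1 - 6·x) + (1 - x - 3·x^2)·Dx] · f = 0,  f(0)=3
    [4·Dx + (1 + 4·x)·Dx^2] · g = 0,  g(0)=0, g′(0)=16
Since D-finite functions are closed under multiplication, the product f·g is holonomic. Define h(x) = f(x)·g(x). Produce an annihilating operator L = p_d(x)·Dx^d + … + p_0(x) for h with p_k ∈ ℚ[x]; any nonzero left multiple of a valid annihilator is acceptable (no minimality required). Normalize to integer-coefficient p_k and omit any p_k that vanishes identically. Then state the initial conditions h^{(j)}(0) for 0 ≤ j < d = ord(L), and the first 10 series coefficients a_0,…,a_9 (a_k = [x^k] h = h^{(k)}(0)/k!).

L = (10 + 48·x) + (-2 + 24·x + 60·x^2)·Dx + (-1 - 3·x + 7·x^2 + 12·x^3)·Dx^2  (order 2).
h: a_k = 0, 48, -48, 352, -560, 14768/5, -34592/5, 1051024/35, -3116048/35, 36811232/105, …
ICs: h(0) = 0, h′(0) = 48.

f: a_k = 3, 3, 12, 21, 57, 120, 291, 651, 1524, 3477, …
g: a_k = 0, 16, -32, 256/3, -256, 4096/5, -8192/3, 65536/7, -32768, 1048576/9, …
h₀=f·g: eliminate ⇒ L₀, order ≤ 1·2.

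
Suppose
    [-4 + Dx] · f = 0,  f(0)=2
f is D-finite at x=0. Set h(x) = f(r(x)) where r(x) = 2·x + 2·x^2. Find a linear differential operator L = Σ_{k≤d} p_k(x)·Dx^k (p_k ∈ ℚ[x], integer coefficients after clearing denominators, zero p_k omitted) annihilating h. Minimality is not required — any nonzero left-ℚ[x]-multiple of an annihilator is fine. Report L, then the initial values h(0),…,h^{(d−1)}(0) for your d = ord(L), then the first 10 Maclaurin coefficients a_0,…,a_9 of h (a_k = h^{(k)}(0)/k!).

L = (-8 - 16·x) + Dx  (order 1).
h: a_k = 2, 16, 80, 896/3, 2752/3, 36352/15, 255488/45, 757760/63, 7365632/315, 119545856/2835, …
ICs: h(0) = 2.

f: a_k = 2, 8, 16, 64/3, 64/3, 256/15, 512/45, 2048/315, 1024/315, 4096/2835, …
f∘r: x↦r, Dx↦Dx/r' in L_f ⇒ L₀.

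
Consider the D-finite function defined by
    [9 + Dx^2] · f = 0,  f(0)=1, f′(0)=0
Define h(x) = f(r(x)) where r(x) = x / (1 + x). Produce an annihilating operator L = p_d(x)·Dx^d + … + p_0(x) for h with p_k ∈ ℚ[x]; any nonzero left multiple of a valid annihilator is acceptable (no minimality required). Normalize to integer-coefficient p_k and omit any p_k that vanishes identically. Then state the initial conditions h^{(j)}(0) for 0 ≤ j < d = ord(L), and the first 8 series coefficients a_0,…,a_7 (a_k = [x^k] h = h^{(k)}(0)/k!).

f: a_k = 1, 0, -9/2, 0, 27/8, 0, -81/80, 0, …
L₀ from L_f via x↦r, Dx↦r'^{-1}Dx.
L = 9 + (2 + 6·x + 6·x^2 + 2·x^3)·Dx + (1 + 4·x + 6·x^2 + 4·x^3 + x^4)·Dx^2  (order 2).
h: a_k = 1, 0, -9/2, 9, -81/8, 9/2, 819/80, -1377/40, …
ICs: h(0) = 1, h′(0) = 0.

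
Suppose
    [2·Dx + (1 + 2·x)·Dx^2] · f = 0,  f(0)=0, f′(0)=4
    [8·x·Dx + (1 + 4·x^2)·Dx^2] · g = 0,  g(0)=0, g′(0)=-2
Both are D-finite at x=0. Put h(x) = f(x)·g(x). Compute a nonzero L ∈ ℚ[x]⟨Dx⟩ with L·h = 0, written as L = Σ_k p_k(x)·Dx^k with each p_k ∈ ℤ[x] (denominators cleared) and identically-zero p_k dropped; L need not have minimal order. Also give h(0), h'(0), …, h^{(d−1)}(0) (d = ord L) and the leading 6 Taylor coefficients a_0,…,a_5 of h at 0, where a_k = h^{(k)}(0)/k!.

f: a_k = 0, 4, -4, 16/3, -8, 64/5, …
g: a_k = 0, -2, 0, 8/3, 0, -32/5, …
L₀ := L_f ⊗_s L_g (sym. prod.), ord ≤ 4.
L = (192 + 704·x + 2560·x^2 + 9984·x^3 + 15360·x^4 + 13312·x^5 + 4096·x^7)·Dx + (72 + 992·x + 4928·x^2 + 15488·x^3 + 34816·x^4 + 47616·x^5 + 35840·x^6 + 6144·x^7 + 14336·x^8)·Dx^2 + (24 + 256·x + 1536·x^2 + 4992·x^3 + 11520·x^4 + 19968·x^5 + 24576·x^6 + 18432·x^7 + 6144·x^8 + 8192·x^9)·Dx^3 + (5 + 36·x + 148·x^2 + 448·x^3 + 1056·x^4 + 1920·x^5 + 2688·x^6 + 3072·x^7 + 2304·x^8 + 1024·x^9 + 1024·x^10)·Dx^4  (order 4).
h: a_k = 0, 0, -8, 8, 0, 16/3, …
ICs: h(0) = 0, h′(0) = 0, h′′(0) = -16, h′′′(0) = 48.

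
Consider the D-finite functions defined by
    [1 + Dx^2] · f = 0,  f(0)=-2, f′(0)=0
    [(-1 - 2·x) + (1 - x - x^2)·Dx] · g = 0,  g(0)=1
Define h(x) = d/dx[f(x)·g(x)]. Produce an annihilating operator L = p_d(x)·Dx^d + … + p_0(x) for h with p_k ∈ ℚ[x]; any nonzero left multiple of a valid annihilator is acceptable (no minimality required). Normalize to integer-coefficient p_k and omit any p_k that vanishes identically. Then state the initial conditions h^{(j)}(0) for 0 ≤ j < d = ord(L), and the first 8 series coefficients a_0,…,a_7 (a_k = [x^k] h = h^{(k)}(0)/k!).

L = (3 - 2·x - x^2 + 2·x^3 + x^4) + (4 + 10·x + 6·x^2 + 4·x^3)·Dx + (-1 + x^2 + 2·x^3 + x^4)·Dx^2  (order 2).
h: a_k = -2, -6, -15, -97/3, -785/12, -7619/60, -86303/360, -124121/280, …
ICs: h(0) = -2, h′(0) = -6.

f: a_k = -2, 0, 1, 0, -1/12, 0, 1/360, 0, …
g: a_k = 1, 1, 2, 3, 5, 8, 13, 21, …
L₀ := L_f ⊗_s L_g (sym. prod.), ord ≤ 2.
Derive L from L₀ (diff closure).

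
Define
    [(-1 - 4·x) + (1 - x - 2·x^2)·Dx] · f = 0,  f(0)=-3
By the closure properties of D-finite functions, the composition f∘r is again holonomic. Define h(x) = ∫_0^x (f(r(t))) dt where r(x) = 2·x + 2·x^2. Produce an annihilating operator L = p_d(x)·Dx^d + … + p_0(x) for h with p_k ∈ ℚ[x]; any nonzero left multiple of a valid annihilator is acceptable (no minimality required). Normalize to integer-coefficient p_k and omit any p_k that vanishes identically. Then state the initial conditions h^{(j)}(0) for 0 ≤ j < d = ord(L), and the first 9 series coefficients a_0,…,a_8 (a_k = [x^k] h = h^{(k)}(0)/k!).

f: a_k = -3, -3, -9, -15, -33, -63, -129, -255, -513, …
f∘r: x↦r, Dx↦Dx/r' in L_f ⇒ L₀.
h=∫h₀ ⇒ L = L₀·Dx.
L = (2 + 20·x + 48·x^2 + 32·x^3)·Dx + (-1 + 2·x + 10·x^2 + 16·x^3 + 8·x^4)·Dx^2  (order 2).
h: a_k = 0, -3, -3, -14, -48, -924/5, -748, -21624/7, -13056, …
ICs: h(0) = 0, h′(0) = -3.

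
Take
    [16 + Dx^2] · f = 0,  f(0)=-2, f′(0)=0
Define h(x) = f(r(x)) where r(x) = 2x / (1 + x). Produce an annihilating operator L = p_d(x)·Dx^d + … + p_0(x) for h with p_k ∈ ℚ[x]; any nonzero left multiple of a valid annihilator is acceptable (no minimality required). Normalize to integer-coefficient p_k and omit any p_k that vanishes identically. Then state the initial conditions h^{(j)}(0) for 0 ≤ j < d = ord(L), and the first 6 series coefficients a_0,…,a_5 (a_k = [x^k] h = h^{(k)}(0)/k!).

L = 64 + (2 + 6·x + 6·x^2 + 2·x^3)·Dx + (1 + 4·x + 6·x^2 + 4·x^3 + x^4)·Dx^2  (order 2).
h: a_k = -2, 0, 64, -128, -448/3, 3328/3, …
ICs: h(0) = -2, h′(0) = 0.

f: a_k = -2, 0, 16, 0, -64/3, 0, …
Substitute x→r, Dx→(1/r')Dx; clear ⇒ L₀.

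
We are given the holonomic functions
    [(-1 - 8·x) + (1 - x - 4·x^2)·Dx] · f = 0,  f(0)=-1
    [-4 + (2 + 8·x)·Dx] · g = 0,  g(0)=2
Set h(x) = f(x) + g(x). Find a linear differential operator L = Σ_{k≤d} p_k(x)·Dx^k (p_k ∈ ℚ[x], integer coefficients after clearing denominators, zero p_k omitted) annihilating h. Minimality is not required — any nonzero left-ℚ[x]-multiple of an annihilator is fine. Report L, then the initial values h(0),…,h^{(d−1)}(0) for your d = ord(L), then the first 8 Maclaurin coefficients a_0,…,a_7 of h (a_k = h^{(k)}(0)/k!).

L = (-24 - 156·x - 336·x^2 - 640·x^3) + (14 + 96·x + 420·x^2 + 1184·x^3 + 1600·x^4)·Dx + (1 - 11·x - 90·x^2 - 24·x^3 + 544·x^4 + 640·x^5)·Dx^2  (order 2).
h: a_k = 1, 3, -9, -1, -49, -9, -349, 87, …
ICs: h(0) = 1, h′(0) = 3.

f: a_k = -1, -1, -5, -9, -29, -65, -181, -441, …
g: a_k = 2, 4, -4, 8, -20, 56, -168, 528, …
f+g: L₀ = lclm(L_f,L_g), ord ≤ 1+1.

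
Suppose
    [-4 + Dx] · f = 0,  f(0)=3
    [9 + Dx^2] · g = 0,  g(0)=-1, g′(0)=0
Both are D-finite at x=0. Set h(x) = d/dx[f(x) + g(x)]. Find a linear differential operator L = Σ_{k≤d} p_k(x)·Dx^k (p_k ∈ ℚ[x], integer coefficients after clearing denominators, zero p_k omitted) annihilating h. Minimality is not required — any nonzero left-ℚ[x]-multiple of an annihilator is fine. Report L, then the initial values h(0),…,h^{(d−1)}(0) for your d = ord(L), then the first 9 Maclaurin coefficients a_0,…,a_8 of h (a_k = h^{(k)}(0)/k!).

f: a_k = 3, 12, 24, 32, 32, 128/5, 256/15, 1024/105, 512/105, …
g: a_k = -1, 0, 9/2, 0, -27/8, 0, 81/80, 0, -729/4480, …
Weyl lclm of L_f,L_g ⇒ L₀ (ord ≤ 3).
Differentiate: ansatz ord ≤ ord L₀ ⇒ L.
L = 36 - 9·Dx + 4·Dx^2 - Dx^3  (order 3).
h: a_k = 12, 57, 96, 229/2, 128, 4339/40, 1024/15, 63349/1680, 2048/105, …
ICs: h(0) = 12, h′(0) = 57, h′′(0) = 192.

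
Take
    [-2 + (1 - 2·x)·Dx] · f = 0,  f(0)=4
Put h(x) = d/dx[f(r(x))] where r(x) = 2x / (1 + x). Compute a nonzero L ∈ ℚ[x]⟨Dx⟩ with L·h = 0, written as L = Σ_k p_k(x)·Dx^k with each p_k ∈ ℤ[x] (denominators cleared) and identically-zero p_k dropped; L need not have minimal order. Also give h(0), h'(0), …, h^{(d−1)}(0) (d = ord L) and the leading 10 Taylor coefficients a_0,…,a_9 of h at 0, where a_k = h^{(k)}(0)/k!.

f: a_k = 4, 8, 16, 32, 64, 128, 256, 512, 1024, 2048, …
Change of var in L_f (x↦r) gives L₀.
Derive L from L₀ (diff closure).
L = 6 + (-1 + 3·x)·Dx  (order 1).
h: a_k = 16, 96, 432, 1728, 6480, 23328, 81648, 279936, 944784, 3149280, …
ICs: h(0) = 16.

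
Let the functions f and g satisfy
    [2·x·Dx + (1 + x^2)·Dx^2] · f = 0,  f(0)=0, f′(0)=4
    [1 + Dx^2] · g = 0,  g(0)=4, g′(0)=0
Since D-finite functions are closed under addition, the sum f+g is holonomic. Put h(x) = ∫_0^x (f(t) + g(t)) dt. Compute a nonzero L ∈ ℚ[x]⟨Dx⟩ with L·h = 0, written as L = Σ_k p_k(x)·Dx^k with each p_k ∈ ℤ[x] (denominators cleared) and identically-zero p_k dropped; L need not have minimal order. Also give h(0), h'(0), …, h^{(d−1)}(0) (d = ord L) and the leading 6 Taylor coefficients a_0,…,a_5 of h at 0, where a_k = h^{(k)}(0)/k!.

f: a_k = 0, 4, 0, -4/3, 0, 4/5, …
g: a_k = 4, 0, -2, 0, 1/6, 0, …
L₀ := lclm(L_f,L_g); ord L₀ ≤ 2+2.
h=∫h₀ ⇒ L = L₀·Dx.
L = (-22·x + 28·x^3 + 2·x^5)·Dx^2 + (-1 + 7·x^2 + 9·x^4 + x^6)·Dx^3 + (-22·x + 28·x^3 + 2·x^5)·Dx^4 + (-1 + 7·x^2 + 9·x^4 + x^6)·Dx^5  (order 5).
h: a_k = 0, 4, 2, -2/3, -1/3, 1/30, …
ICs: h(0) = 0, h′(0) = 4, h′′(0) = 4, h′′′(0) = -4, h′′′′(0) = -8.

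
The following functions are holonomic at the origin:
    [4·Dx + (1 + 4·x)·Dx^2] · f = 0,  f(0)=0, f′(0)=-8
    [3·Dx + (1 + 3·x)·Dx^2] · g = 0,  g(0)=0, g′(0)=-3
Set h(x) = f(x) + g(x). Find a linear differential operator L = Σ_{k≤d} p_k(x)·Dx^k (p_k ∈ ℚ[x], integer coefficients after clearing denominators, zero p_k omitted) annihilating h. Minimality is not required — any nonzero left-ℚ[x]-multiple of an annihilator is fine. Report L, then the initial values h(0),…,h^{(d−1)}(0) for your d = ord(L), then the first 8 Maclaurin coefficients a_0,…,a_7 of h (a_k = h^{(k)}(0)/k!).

f: a_k = 0, -8, 16, -128/3, 128, -2048/5, 4096/3, -32768/7, …
g: a_k = 0, -3, 9/2, -9, 81/4, -243/5, 243/2, -2187/7, …
Sum ⇒ L₀ = lclm(L_f,L_g) in ℚ(x)⟨Dx⟩.
L = 24·Dx + (14 + 48·x)·Dx^2 + (1 + 7·x + 12·x^2)·Dx^3  (order 3).
h: a_k = 0, -11, 41/2, -155/3, 593/4, -2291/5, 8921/6, -34955/7, …
ICs: h(0) = 0, h′(0) = -11, h′′(0) = 41.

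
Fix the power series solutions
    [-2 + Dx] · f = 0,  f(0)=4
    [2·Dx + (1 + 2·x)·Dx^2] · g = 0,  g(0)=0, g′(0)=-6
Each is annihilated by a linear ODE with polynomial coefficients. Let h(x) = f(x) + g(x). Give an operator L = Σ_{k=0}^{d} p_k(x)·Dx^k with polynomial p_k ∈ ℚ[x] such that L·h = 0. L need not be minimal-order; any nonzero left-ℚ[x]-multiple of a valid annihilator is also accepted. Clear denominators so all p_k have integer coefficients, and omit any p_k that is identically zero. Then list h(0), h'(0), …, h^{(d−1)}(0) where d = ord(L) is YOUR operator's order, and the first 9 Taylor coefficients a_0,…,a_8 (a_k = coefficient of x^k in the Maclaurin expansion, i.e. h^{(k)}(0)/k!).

f: a_k = 4, 8, 8, 16/3, 8/3, 16/15, 16/45, 32/315, 8/315, …
g: a_k = 0, -6, 6, -8, 12, -96/5, 32, -384/7, 96, …
L₀ := lclm(L_f,L_g); ord L₀ ≤ 1+2.
L = (-6 - 4·x)·Dx + (1 - 4·x - 4·x^2)·Dx^2 + (1 + 3·x + 2·x^2)·Dx^3  (order 3).
h: a_k = 4, 2, 14, -8/3, 44/3, -272/15, 1456/45, -2464/45, 30248/315, …
ICs: h(0) = 4, h′(0) = 2, h′′(0) = 28.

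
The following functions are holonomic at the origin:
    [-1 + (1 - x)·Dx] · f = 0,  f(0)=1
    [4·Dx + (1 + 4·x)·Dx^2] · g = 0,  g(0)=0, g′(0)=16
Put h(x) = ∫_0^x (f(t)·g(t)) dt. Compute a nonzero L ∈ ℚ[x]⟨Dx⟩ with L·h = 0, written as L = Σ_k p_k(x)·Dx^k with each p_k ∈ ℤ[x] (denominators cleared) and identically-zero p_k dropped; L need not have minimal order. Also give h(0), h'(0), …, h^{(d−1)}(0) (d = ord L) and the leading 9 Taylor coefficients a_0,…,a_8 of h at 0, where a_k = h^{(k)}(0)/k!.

L = 4·Dx + (-2 + 12·x)·Dx^2 + (-1 - 3·x + 4·x^2)·Dx^3  (order 3).
h: a_k = 0, 0, 8, -16/3, 52/3, -112/3, 4744/45, -4496/15, 95342/105, …
ICs: h(0) = 0, h′(0) = 0, h′′(0) = 16.

f: a_k = 1, 1, 1, 1, 1, 1, 1, 1, 1, …
g: a_k = 0, 16, -32, 256/3, -256, 4096/5, -8192/3, 65536/7, -32768, …
L₀ := L_f ⊗_s L_g (sym. prod.), ord ≤ 2.
Integrate: L := L₀·Dx.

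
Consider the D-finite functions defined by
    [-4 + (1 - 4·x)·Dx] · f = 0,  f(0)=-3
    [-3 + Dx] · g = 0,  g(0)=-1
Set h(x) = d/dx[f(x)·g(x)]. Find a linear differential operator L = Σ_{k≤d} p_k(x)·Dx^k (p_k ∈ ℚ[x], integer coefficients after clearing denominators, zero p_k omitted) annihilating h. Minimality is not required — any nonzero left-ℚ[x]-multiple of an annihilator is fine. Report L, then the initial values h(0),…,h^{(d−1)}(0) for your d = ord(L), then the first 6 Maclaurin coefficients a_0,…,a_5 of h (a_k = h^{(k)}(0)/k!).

L = (65 - 168·x + 144·x^2) + (-7 + 40·x - 48·x^2)·Dx  (order 1).
h: a_k = 21, 195, 2421/2, 12993/2, 260103/8, 6243201/40, …
ICs: h(0) = 21.

f: a_k = -3, -12, -48, -192, -768, -3072, …
g: a_k = -1, -3, -9/2, -9/2, -27/8, -81/40, …
L₀ := L_f ⊗_s L_g (sym. prod.), ord ≤ 1.
Differentiate: ansatz ord ≤ ord L₀ ⇒ L.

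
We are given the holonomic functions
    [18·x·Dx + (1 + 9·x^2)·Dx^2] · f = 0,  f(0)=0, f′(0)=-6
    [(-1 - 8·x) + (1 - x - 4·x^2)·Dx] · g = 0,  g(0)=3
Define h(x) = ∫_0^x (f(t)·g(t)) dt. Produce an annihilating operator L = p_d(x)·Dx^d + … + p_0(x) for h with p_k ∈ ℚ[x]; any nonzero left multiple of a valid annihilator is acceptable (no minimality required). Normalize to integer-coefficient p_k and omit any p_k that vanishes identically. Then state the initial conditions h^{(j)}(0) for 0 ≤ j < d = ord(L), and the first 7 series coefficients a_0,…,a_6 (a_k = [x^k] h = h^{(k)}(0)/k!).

f: a_k = 0, -6, 0, 18, 0, -486/5, 0, …
g: a_k = 3, 3, 15, 27, 87, 195, 543, …
Sym-product of L_f,L_g gives L₀ (≤ ord 2).
h=∫h₀ ⇒ L = L₀·Dx.
L = (8 + 18·x + 216·x^2)·Dx + (2 - 2·x + 36·x^2 + 216·x^3)·Dx^2 + (-1 + x - 5·x^2 + 9·x^3 + 36·x^4)·Dx^3  (order 3).
h: a_k = 0, 0, -9, -6, -9, -108/5, -453/5, …
ICs: h(0) = 0, h′(0) = 0, h′′(0) = -18.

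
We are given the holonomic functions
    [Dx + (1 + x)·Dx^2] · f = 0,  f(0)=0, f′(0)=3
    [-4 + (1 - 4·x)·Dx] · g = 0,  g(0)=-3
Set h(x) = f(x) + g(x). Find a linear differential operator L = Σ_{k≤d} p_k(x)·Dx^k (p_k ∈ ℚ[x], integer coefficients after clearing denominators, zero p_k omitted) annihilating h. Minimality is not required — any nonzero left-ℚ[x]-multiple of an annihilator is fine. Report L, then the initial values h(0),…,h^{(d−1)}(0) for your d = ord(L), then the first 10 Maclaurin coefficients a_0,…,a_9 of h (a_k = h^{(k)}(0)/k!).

f: a_k = 0, 3, -3/2, 1, -3/4, 3/5, -1/2, 3/7, -3/8, 1/3, …
g: a_k = -3, -12, -48, -192, -768, -3072, -12288, -49152, -196608, -786432, …
Weyl lclm of L_f,L_g ⇒ L₀ (ord ≤ 3).
L = (-112 - 32·x)·Dx + (-94 - 208·x - 64·x^2)·Dx^2 + (9 - 23·x - 48·x^2 - 16·x^3)·Dx^3  (order 3).
h: a_k = -3, -9, -99/2, -191, -3075/4, -15357/5, -24577/2, -344061/7, -1572867/8, -2359295/3, …
ICs: h(0) = -3, h′(0) = -9, h′′(0) = -99.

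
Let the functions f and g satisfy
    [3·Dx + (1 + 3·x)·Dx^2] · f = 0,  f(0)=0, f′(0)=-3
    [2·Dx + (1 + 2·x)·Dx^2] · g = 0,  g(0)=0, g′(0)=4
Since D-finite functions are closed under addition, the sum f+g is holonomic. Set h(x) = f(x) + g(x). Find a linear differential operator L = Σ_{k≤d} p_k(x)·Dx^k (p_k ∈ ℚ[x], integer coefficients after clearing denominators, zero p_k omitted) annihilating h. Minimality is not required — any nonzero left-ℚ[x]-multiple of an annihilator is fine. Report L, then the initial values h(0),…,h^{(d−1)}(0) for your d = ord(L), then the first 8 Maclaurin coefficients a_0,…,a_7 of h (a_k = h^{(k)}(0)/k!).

L = 12·Dx + (10 + 24·x)·Dx^2 + (1 + 5·x + 6·x^2)·Dx^3  (order 3).
h: a_k = 0, 1, 1/2, -11/3, 49/4, -179/5, 601/6, -1931/7, …
ICs: h(0) = 0, h′(0) = 1, h′′(0) = 1.

f: a_k = 0, -3, 9/2, -9, 81/4, -243/5, 243/2, -2187/7, …
g: a_k = 0, 4, -4, 16/3, -8, 64/5, -64/3, 256/7, …
Weyl lclm of L_f,L_g ⇒ L₀ (ord ≤ 4).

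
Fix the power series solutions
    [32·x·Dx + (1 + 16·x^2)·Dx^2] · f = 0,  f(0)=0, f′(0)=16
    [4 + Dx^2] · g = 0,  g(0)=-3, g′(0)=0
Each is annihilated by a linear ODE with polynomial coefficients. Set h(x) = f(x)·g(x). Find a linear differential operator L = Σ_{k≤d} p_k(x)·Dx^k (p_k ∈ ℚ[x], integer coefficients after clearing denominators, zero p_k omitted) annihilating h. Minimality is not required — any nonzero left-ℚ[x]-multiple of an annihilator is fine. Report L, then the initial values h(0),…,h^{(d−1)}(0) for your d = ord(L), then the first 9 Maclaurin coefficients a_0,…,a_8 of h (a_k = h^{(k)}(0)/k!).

L = (1360 + 60416·x^2 + 106496·x^4 + 262144·x^6 + 1048576·x^8) + (2304·x + 45056·x^3 + 196608·x^5 + 1048576·x^7)·Dx + (360 + 15872·x^2 + 36864·x^4 + 131072·x^6 + 524288·x^8)·Dx^2 + (576·x + 11264·x^3 + 49152·x^5 + 262144·x^7)·Dx^3 + (5 + 192·x^2 + 2560·x^4 + 16384·x^6 + 65536·x^8)·Dx^4  (order 4).
h: a_k = 0, -48, 0, 352, 0, -15008/5, 0, 3483584/105, 0, …
ICs: h(0) = 0, h′(0) = -48, h′′(0) = 0, h′′′(0) = 2112.

f: a_k = 0, 16, 0, -256/3, 0, 4096/5, 0, -65536/7, 0, …
g: a_k = -3, 0, 6, 0, -2, 0, 4/15, 0, -2/105, …
h₀=f·g: eliminate ⇒ L₀, order ≤ 2·2.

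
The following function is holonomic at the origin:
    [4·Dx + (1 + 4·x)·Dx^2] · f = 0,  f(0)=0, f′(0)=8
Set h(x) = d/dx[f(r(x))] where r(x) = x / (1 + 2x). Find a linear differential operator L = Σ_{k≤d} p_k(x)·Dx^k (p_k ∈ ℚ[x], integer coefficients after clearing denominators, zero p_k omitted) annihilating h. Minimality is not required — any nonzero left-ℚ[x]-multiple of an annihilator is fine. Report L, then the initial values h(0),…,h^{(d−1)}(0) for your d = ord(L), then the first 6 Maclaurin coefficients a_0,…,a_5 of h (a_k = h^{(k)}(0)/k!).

L = (8 + 24·x) + (1 + 8·x + 12·x^2)·Dx  (order 1).
h: a_k = 8, -64, 416, -2560, 15488, -93184, …
ICs: h(0) = 8.

f: a_k = 0, 8, -16, 128/3, -128, 2048/5, …
Substitute x→r, Dx→(1/r')Dx; clear ⇒ L₀.
Differentiate: ansatz ord ≤ ord L₀ ⇒ L.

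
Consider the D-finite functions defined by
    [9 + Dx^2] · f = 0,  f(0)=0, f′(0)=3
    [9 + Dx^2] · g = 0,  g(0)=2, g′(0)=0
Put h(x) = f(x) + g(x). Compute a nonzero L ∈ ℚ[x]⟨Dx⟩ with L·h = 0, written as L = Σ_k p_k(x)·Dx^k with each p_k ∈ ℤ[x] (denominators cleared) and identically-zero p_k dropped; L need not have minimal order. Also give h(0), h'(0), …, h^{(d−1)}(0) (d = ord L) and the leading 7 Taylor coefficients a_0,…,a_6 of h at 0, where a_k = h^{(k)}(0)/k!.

L = 9 + Dx^2  (order 2).
h: a_k = 2, 3, -9, -9/2, 27/4, 81/40, -81/40, …
ICs: h(0) = 2, h′(0) = 3.

f: a_k = 0, 3, 0, -9/2, 0, 81/40, 0, …
g: a_k = 2, 0, -9, 0, 27/4, 0, -81/40, …
h₀=f+g: left-lcm gives L₀, ord ≤ 4.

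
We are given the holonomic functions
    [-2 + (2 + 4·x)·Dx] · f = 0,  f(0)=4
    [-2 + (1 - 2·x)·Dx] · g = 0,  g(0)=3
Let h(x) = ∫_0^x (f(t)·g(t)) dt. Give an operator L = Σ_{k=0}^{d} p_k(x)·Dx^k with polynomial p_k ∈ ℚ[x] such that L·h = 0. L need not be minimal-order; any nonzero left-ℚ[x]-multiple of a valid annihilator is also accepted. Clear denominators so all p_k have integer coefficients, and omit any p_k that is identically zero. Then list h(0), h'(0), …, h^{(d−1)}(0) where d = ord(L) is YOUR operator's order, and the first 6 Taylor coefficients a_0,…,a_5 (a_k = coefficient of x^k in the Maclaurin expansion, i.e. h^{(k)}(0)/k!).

f: a_k = 4, 4, -2, 2, -5/2, 7/2, …
g: a_k = 3, 6, 12, 24, 48, 96, …
L₀ := L_f ⊗_s L_g (sym. prod.), ord ≤ 1.
Integrate: L := L₀·Dx.
L = (3 + 2·x)·Dx + (-1 + 4·x^2)·Dx^2  (order 2).
h: a_k = 0, 12, 18, 22, 69/2, 537/10, …
ICs: h(0) = 0, h′(0) = 12.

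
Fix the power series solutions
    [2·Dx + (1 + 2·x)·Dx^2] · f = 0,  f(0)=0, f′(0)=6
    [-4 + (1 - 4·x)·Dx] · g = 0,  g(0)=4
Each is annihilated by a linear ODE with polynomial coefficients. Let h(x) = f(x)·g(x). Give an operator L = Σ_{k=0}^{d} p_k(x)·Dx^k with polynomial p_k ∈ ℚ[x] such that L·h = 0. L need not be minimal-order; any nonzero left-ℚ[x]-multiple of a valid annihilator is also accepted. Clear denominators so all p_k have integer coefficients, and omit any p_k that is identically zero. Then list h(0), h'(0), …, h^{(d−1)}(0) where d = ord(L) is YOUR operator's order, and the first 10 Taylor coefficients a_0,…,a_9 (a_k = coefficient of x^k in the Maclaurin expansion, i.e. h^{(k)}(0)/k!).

f: a_k = 0, 6, -6, 8, -12, 96/5, -32, 384/7, -96, 512/3, …
g: a_k = 4, 16, 64, 256, 1024, 4096, 16384, 65536, 262144, 1048576, …
Product ⇒ symmetric product L₀, ord ≤ 2.
L = 8 + (6 + 24·x)·Dx + (-1 + 2·x + 8·x^2)·Dx^2  (order 2).
h: a_k = 0, 24, 72, 320, 1232, 25024/5, 99456/5, 2792448/35, 11156352/35, 133947904/105, …
ICs: h(0) = 0, h′(0) = 24.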